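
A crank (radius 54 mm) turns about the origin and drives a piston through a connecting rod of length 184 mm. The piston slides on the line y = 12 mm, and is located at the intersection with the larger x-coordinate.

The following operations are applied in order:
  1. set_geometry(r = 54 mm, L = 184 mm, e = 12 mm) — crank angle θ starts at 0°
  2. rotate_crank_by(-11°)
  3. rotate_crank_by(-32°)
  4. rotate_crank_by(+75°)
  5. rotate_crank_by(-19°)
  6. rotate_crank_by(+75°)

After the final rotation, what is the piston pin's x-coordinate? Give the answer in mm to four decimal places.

181.0347

set_geometry: r = 54 mm, L = 184 mm, e = 12 mm; θ ← 0°
rotate_crank_by(-11°): θ ← 0° -11° = -11°
rotate_crank_by(-32°): θ ← -11° -32° = -43°
rotate_crank_by(+75°): θ ← -43° +75° = 32°
rotate_crank_by(-19°): θ ← 32° -19° = 13°
rotate_crank_by(+75°): θ ← 13° +75° = 88°
crank pin P = (r cos θ, r sin θ) = (1.884573, 53.967105)
h = r sin θ − e = 53.967105 − 12 = 41.967105
x = r cos θ + √(L² − h²) = 1.884573 + √(33856.0 − 1761.2379) = 1.884573 + 179.150111 = 181.034683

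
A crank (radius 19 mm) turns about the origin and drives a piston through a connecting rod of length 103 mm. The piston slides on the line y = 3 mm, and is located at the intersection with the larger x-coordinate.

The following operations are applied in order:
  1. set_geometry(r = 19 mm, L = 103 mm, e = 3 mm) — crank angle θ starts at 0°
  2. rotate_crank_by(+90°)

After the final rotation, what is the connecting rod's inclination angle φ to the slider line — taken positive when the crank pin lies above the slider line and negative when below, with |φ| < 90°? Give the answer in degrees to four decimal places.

set_geometry: r = 19 mm, L = 103 mm, e = 3 mm; θ ← 0°
rotate_crank_by(+90°): θ ← 0° +90° = 90°
crank pin P = (r cos θ, r sin θ) = (0.000000, 19.000000)
h = r sin θ − e = 19.000000 − 3 = 16.000000
sin φ = h / L = 16.000000 / 103 = 0.15533981
φ = arcsin(0.15533981) = 8.936504°

8.9365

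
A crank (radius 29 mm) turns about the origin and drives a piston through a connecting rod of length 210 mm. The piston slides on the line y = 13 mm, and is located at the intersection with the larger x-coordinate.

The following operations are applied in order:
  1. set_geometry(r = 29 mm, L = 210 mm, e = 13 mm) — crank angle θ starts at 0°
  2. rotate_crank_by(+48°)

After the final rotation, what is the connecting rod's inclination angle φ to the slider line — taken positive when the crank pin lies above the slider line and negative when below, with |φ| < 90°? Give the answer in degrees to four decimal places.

2.3337

set_geometry: r = 29 mm, L = 210 mm, e = 13 mm; θ ← 0°
rotate_crank_by(+48°): θ ← 0° +48° = 48°
crank pin P = (r cos θ, r sin θ) = (19.404788, 21.551200)
h = r sin θ − e = 21.551200 − 13 = 8.551200
sin φ = h / L = 8.551200 / 210 = 0.04072000
φ = arcsin(0.04072000) = 2.333729°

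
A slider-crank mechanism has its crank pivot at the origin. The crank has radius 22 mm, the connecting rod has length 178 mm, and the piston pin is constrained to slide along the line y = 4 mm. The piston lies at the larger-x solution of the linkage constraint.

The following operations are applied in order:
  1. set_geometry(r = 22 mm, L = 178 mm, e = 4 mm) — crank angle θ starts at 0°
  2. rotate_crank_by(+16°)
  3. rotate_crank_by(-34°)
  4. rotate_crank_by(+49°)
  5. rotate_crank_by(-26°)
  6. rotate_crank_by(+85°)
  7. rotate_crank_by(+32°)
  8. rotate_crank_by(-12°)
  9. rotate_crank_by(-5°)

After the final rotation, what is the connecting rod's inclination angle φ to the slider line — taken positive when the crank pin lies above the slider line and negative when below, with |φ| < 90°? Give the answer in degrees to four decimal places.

5.5614

set_geometry: r = 22 mm, L = 178 mm, e = 4 mm; θ ← 0°
rotate_crank_by(+16°): θ ← 0° +16° = 16°
rotate_crank_by(-34°): θ ← 16° -34° = -18°
rotate_crank_by(+49°): θ ← -18° +49° = 31°
rotate_crank_by(-26°): θ ← 31° -26° = 5°
rotate_crank_by(+85°): θ ← 5° +85° = 90°
rotate_crank_by(+32°): θ ← 90° +32° = 122°
rotate_crank_by(-12°): θ ← 122° -12° = 110°
rotate_crank_by(-5°): θ ← 110° -5° = 105°
crank pin P = (r cos θ, r sin θ) = (-5.694019, 21.250368)
h = r sin θ − e = 21.250368 − 4 = 17.250368
sin φ = h / L = 17.250368 / 178 = 0.09691218
φ = arcsin(0.09691218) = 5.561388°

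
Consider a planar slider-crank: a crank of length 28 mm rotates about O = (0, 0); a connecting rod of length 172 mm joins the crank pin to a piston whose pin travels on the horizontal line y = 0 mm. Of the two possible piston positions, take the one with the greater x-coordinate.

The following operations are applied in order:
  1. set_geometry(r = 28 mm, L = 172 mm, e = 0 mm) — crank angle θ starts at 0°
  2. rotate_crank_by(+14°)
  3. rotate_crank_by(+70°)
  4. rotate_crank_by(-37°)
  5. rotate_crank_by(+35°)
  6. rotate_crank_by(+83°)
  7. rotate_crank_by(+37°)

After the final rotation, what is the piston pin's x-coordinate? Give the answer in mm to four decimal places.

set_geometry: r = 28 mm, L = 172 mm, e = 0 mm; θ ← 0°
rotate_crank_by(+14°): θ ← 0° +14° = 14°
rotate_crank_by(+70°): θ ← 14° +70° = 84°
rotate_crank_by(-37°): θ ← 84° -37° = 47°
rotate_crank_by(+35°): θ ← 47° +35° = 82°
rotate_crank_by(+83°): θ ← 82° +83° = 165°
rotate_crank_by(+37°): θ ← 165° +37° = 202°
crank pin P = (r cos θ, r sin θ) = (-25.961148, -10.488985)
h = r sin θ − e = -10.488985 − 0 = -10.488985
x = r cos θ + √(L² − h²) = -25.961148 + √(29584.0 − 110.0188) = -25.961148 + 171.679880 = 145.718732

145.7187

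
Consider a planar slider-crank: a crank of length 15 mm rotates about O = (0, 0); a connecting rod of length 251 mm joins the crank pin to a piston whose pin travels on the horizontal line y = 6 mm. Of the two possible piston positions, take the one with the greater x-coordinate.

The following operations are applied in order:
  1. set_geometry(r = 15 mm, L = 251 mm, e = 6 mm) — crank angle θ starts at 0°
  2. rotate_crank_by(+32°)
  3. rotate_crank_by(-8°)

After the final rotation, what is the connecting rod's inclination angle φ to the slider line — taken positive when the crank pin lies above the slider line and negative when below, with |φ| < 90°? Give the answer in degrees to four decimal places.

set_geometry: r = 15 mm, L = 251 mm, e = 6 mm; θ ← 0°
rotate_crank_by(+32°): θ ← 0° +32° = 32°
rotate_crank_by(-8°): θ ← 32° -8° = 24°
crank pin P = (r cos θ, r sin θ) = (13.703182, 6.101050)
h = r sin θ − e = 6.101050 − 6 = 0.101050
sin φ = h / L = 0.101050 / 251 = 0.00040259
φ = arcsin(0.00040259) = 0.023067°

0.0231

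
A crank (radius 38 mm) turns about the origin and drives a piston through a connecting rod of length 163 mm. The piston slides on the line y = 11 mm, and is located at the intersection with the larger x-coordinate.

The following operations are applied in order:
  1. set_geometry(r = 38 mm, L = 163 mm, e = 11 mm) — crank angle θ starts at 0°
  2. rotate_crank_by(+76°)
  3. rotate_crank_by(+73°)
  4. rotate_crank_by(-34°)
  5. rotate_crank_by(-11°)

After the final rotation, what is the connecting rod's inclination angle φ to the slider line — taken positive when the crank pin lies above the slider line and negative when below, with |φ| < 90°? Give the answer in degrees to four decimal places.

9.1326

set_geometry: r = 38 mm, L = 163 mm, e = 11 mm; θ ← 0°
rotate_crank_by(+76°): θ ← 0° +76° = 76°
rotate_crank_by(+73°): θ ← 76° +73° = 149°
rotate_crank_by(-34°): θ ← 149° -34° = 115°
rotate_crank_by(-11°): θ ← 115° -11° = 104°
crank pin P = (r cos θ, r sin θ) = (-9.193032, 36.871238)
h = r sin θ − e = 36.871238 − 11 = 25.871238
sin φ = h / L = 25.871238 / 163 = 0.15871925
φ = arcsin(0.15871925) = 9.132565°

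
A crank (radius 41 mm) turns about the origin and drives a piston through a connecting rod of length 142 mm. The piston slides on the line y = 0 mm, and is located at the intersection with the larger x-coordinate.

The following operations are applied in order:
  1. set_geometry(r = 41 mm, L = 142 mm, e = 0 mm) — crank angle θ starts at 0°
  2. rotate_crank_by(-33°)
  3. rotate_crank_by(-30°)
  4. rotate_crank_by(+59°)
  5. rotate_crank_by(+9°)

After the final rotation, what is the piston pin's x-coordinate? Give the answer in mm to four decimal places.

set_geometry: r = 41 mm, L = 142 mm, e = 0 mm; θ ← 0°
rotate_crank_by(-33°): θ ← 0° -33° = -33°
rotate_crank_by(-30°): θ ← -33° -30° = -63°
rotate_crank_by(+59°): θ ← -63° +59° = -4°
rotate_crank_by(+9°): θ ← -4° +9° = 5°
crank pin P = (r cos θ, r sin θ) = (40.843983, 3.573385)
h = r sin θ − e = 3.573385 − 0 = 3.573385
x = r cos θ + √(L² − h²) = 40.843983 + √(20164.0 − 12.7691) = 40.843983 + 141.955031 = 182.799014

182.7990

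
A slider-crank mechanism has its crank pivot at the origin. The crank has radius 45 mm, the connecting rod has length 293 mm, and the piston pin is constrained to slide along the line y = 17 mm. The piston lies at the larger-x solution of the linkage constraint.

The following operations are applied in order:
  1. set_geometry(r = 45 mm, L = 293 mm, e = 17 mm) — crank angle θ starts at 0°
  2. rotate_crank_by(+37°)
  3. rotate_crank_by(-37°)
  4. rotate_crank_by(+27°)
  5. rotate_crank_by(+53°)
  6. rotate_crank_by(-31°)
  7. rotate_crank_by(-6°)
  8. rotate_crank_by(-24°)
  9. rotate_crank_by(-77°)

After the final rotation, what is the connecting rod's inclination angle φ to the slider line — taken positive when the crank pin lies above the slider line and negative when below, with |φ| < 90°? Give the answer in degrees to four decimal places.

-10.8517

set_geometry: r = 45 mm, L = 293 mm, e = 17 mm; θ ← 0°
rotate_crank_by(+37°): θ ← 0° +37° = 37°
rotate_crank_by(-37°): θ ← 37° -37° = 0°
rotate_crank_by(+27°): θ ← 0° +27° = 27°
rotate_crank_by(+53°): θ ← 27° +53° = 80°
rotate_crank_by(-31°): θ ← 80° -31° = 49°
rotate_crank_by(-6°): θ ← 49° -6° = 43°
rotate_crank_by(-24°): θ ← 43° -24° = 19°
rotate_crank_by(-77°): θ ← 19° -77° = -58°
crank pin P = (r cos θ, r sin θ) = (23.846367, -38.162164)
h = r sin θ − e = -38.162164 − 17 = -55.162164
sin φ = h / L = -55.162164 / 293 = -0.18826677
φ = arcsin(-0.18826677) = -10.851652°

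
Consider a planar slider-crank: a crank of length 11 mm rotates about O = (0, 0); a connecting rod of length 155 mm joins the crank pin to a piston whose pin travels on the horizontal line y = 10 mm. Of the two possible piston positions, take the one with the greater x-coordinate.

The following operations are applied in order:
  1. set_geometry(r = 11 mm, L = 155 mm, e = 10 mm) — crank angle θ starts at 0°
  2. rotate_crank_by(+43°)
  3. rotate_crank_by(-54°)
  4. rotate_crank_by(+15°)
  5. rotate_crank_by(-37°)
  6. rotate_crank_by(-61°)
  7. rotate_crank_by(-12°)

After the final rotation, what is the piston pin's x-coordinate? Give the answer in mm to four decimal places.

set_geometry: r = 11 mm, L = 155 mm, e = 10 mm; θ ← 0°
rotate_crank_by(+43°): θ ← 0° +43° = 43°
rotate_crank_by(-54°): θ ← 43° -54° = -11°
rotate_crank_by(+15°): θ ← -11° +15° = 4°
rotate_crank_by(-37°): θ ← 4° -37° = -33°
rotate_crank_by(-61°): θ ← -33° -61° = -94°
rotate_crank_by(-12°): θ ← -94° -12° = -106°
crank pin P = (r cos θ, r sin θ) = (-3.032011, -10.573879)
h = r sin θ − e = -10.573879 − 10 = -20.573879
x = r cos θ + √(L² − h²) = -3.032011 + √(24025.0 − 423.2845) = -3.032011 + 153.628498 = 150.596487

150.5965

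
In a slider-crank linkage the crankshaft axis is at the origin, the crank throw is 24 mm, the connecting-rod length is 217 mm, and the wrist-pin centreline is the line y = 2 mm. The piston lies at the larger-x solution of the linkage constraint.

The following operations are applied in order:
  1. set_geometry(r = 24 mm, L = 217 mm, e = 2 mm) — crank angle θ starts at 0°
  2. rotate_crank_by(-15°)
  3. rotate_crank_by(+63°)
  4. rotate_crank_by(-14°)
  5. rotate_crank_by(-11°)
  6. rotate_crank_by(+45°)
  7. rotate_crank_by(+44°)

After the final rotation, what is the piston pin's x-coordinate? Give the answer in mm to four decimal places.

207.0623

set_geometry: r = 24 mm, L = 217 mm, e = 2 mm; θ ← 0°
rotate_crank_by(-15°): θ ← 0° -15° = -15°
rotate_crank_by(+63°): θ ← -15° +63° = 48°
rotate_crank_by(-14°): θ ← 48° -14° = 34°
rotate_crank_by(-11°): θ ← 34° -11° = 23°
rotate_crank_by(+45°): θ ← 23° +45° = 68°
rotate_crank_by(+44°): θ ← 68° +44° = 112°
crank pin P = (r cos θ, r sin θ) = (-8.990558, 22.252413)
h = r sin θ − e = 22.252413 − 2 = 20.252413
x = r cos θ + √(L² − h²) = -8.990558 + √(47089.0 − 410.1602) = -8.990558 + 216.052863 = 207.062305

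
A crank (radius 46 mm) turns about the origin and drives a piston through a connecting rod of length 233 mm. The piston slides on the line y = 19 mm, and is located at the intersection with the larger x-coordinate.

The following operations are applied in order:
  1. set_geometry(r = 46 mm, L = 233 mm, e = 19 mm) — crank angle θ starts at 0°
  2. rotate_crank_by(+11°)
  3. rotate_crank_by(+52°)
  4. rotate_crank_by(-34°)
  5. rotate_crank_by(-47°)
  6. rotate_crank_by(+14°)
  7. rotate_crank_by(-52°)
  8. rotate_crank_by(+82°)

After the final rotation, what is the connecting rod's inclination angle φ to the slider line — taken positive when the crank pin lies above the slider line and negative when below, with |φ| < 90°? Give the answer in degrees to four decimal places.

0.2865

set_geometry: r = 46 mm, L = 233 mm, e = 19 mm; θ ← 0°
rotate_crank_by(+11°): θ ← 0° +11° = 11°
rotate_crank_by(+52°): θ ← 11° +52° = 63°
rotate_crank_by(-34°): θ ← 63° -34° = 29°
rotate_crank_by(-47°): θ ← 29° -47° = -18°
rotate_crank_by(+14°): θ ← -18° +14° = -4°
rotate_crank_by(-52°): θ ← -4° -52° = -56°
rotate_crank_by(+82°): θ ← -56° +82° = 26°
crank pin P = (r cos θ, r sin θ) = (41.344526, 20.165073)
h = r sin θ − e = 20.165073 − 19 = 1.165073
sin φ = h / L = 1.165073 / 233 = 0.00500031
φ = arcsin(0.00500031) = 0.286498°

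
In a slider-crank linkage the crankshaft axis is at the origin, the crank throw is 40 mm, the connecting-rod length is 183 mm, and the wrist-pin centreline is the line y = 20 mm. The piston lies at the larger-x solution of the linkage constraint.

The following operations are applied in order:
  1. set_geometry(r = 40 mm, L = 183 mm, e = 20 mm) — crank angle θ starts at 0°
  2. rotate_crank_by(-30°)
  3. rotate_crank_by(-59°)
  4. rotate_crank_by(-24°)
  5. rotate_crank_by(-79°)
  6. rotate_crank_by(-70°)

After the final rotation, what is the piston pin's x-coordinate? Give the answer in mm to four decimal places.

176.3793

set_geometry: r = 40 mm, L = 183 mm, e = 20 mm; θ ← 0°
rotate_crank_by(-30°): θ ← 0° -30° = -30°
rotate_crank_by(-59°): θ ← -30° -59° = -89°
rotate_crank_by(-24°): θ ← -89° -24° = -113°
rotate_crank_by(-79°): θ ← -113° -79° = -192°
rotate_crank_by(-70°): θ ← -192° -70° = -262°
crank pin P = (r cos θ, r sin θ) = (-5.566924, 39.610723)
h = r sin θ − e = 39.610723 − 20 = 19.610723
x = r cos θ + √(L² − h²) = -5.566924 + √(33489.0 − 384.5804) = -5.566924 + 181.946200 = 176.379276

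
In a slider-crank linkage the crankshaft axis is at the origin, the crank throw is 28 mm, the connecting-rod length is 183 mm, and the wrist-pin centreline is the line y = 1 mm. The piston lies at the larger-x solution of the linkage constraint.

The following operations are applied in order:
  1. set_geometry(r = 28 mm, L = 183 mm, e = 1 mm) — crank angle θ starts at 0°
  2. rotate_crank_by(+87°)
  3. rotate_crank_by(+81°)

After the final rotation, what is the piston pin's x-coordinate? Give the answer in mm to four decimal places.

set_geometry: r = 28 mm, L = 183 mm, e = 1 mm; θ ← 0°
rotate_crank_by(+87°): θ ← 0° +87° = 87°
rotate_crank_by(+81°): θ ← 87° +81° = 168°
crank pin P = (r cos θ, r sin θ) = (-27.388133, 5.821527)
h = r sin θ − e = 5.821527 − 1 = 4.821527
x = r cos θ + √(L² − h²) = -27.388133 + √(33489.0 − 23.2471) = -27.388133 + 182.936472 = 155.548339

155.5483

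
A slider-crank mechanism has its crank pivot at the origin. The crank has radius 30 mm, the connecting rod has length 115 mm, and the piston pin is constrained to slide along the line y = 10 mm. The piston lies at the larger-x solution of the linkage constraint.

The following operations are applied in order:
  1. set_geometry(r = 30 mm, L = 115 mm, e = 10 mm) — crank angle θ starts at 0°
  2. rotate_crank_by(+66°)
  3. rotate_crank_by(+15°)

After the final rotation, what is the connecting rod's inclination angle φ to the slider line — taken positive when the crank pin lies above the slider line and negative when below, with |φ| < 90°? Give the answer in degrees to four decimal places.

9.8286

set_geometry: r = 30 mm, L = 115 mm, e = 10 mm; θ ← 0°
rotate_crank_by(+66°): θ ← 0° +66° = 66°
rotate_crank_by(+15°): θ ← 66° +15° = 81°
crank pin P = (r cos θ, r sin θ) = (4.693034, 29.630650)
h = r sin θ − e = 29.630650 − 10 = 19.630650
sin φ = h / L = 19.630650 / 115 = 0.17070131
φ = arcsin(0.17070131) = 9.828597°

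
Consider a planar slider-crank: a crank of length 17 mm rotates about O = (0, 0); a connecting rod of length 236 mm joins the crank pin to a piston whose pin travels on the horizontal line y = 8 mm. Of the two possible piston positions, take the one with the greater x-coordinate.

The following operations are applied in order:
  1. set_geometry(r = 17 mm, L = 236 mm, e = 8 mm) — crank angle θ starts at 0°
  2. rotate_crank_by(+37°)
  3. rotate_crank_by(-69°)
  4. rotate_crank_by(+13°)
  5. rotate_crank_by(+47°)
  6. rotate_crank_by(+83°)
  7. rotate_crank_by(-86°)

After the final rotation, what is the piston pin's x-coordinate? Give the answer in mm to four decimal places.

251.4058

set_geometry: r = 17 mm, L = 236 mm, e = 8 mm; θ ← 0°
rotate_crank_by(+37°): θ ← 0° +37° = 37°
rotate_crank_by(-69°): θ ← 37° -69° = -32°
rotate_crank_by(+13°): θ ← -32° +13° = -19°
rotate_crank_by(+47°): θ ← -19° +47° = 28°
rotate_crank_by(+83°): θ ← 28° +83° = 111°
rotate_crank_by(-86°): θ ← 111° -86° = 25°
crank pin P = (r cos θ, r sin θ) = (15.407232, 7.184510)
h = r sin θ − e = 7.184510 − 8 = -0.815490
x = r cos θ + √(L² − h²) = 15.407232 + √(55696.0 − 0.6650) = 15.407232 + 235.998591 = 251.405823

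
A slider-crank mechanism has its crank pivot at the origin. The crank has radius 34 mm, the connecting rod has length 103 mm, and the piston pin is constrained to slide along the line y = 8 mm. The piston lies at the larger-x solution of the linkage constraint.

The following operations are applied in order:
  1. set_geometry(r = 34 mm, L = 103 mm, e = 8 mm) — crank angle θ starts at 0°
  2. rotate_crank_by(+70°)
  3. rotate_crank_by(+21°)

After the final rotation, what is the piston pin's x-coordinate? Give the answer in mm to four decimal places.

99.0724

set_geometry: r = 34 mm, L = 103 mm, e = 8 mm; θ ← 0°
rotate_crank_by(+70°): θ ← 0° +70° = 70°
rotate_crank_by(+21°): θ ← 70° +21° = 91°
crank pin P = (r cos θ, r sin θ) = (-0.593382, 33.994822)
h = r sin θ − e = 33.994822 − 8 = 25.994822
x = r cos θ + √(L² − h²) = -0.593382 + √(10609.0 − 675.7308) = -0.593382 + 99.665788 = 99.072406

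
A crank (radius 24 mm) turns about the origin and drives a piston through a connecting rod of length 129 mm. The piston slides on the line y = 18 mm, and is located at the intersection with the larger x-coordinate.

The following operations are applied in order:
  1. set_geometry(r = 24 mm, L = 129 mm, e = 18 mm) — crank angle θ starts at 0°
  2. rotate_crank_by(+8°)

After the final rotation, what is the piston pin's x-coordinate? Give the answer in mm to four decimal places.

151.9307

set_geometry: r = 24 mm, L = 129 mm, e = 18 mm; θ ← 0°
rotate_crank_by(+8°): θ ← 0° +8° = 8°
crank pin P = (r cos θ, r sin θ) = (23.766434, 3.340154)
h = r sin θ − e = 3.340154 − 18 = -14.659846
x = r cos θ + √(L² − h²) = 23.766434 + √(16641.0 − 214.9111) = 23.766434 + 128.164304 = 151.930738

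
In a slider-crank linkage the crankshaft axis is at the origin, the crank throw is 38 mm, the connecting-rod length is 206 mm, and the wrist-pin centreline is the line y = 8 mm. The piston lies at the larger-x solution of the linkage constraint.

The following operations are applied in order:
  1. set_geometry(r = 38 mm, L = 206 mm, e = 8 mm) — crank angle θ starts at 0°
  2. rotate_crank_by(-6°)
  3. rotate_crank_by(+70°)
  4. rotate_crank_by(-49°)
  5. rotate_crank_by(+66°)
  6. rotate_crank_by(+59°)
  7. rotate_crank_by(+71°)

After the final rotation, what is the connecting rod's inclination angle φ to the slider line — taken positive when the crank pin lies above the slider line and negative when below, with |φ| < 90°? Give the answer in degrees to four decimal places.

set_geometry: r = 38 mm, L = 206 mm, e = 8 mm; θ ← 0°
rotate_crank_by(-6°): θ ← 0° -6° = -6°
rotate_crank_by(+70°): θ ← -6° +70° = 64°
rotate_crank_by(-49°): θ ← 64° -49° = 15°
rotate_crank_by(+66°): θ ← 15° +66° = 81°
rotate_crank_by(+59°): θ ← 81° +59° = 140°
rotate_crank_by(+71°): θ ← 140° +71° = 211°
crank pin P = (r cos θ, r sin θ) = (-32.572357, -19.571447)
h = r sin θ − e = -19.571447 − 8 = -27.571447
sin φ = h / L = -27.571447 / 206 = -0.13384197
φ = arcsin(-0.13384197) = -7.691662°

-7.6917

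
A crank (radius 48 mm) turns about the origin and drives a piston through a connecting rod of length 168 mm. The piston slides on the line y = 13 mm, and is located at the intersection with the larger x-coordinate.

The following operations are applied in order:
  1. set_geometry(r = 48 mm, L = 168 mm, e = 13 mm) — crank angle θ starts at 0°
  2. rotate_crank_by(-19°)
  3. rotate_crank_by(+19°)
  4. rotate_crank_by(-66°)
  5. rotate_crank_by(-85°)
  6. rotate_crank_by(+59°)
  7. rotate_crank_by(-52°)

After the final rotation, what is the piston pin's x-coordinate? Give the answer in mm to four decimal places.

124.0335

set_geometry: r = 48 mm, L = 168 mm, e = 13 mm; θ ← 0°
rotate_crank_by(-19°): θ ← 0° -19° = -19°
rotate_crank_by(+19°): θ ← -19° +19° = 0°
rotate_crank_by(-66°): θ ← 0° -66° = -66°
rotate_crank_by(-85°): θ ← -66° -85° = -151°
rotate_crank_by(+59°): θ ← -151° +59° = -92°
rotate_crank_by(-52°): θ ← -92° -52° = -144°
crank pin P = (r cos θ, r sin θ) = (-38.832816, -28.213692)
h = r sin θ − e = -28.213692 − 13 = -41.213692
x = r cos θ + √(L² − h²) = -38.832816 + √(28224.0 − 1698.5684) = -38.832816 + 162.866300 = 124.033484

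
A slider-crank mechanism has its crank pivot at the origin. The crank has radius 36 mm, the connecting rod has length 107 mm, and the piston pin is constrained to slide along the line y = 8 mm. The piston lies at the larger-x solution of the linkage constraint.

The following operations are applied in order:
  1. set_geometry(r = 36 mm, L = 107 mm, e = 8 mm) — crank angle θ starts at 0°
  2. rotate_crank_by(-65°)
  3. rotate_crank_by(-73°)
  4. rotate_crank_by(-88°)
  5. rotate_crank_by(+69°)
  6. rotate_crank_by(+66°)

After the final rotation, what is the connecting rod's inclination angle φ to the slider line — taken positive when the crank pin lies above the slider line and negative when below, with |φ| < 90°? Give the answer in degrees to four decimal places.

-24.2780

set_geometry: r = 36 mm, L = 107 mm, e = 8 mm; θ ← 0°
rotate_crank_by(-65°): θ ← 0° -65° = -65°
rotate_crank_by(-73°): θ ← -65° -73° = -138°
rotate_crank_by(-88°): θ ← -138° -88° = -226°
rotate_crank_by(+69°): θ ← -226° +69° = -157°
rotate_crank_by(+66°): θ ← -157° +66° = -91°
crank pin P = (r cos θ, r sin θ) = (-0.628287, -35.994517)
h = r sin θ − e = -35.994517 − 8 = -43.994517
sin φ = h / L = -43.994517 / 107 = -0.41116371
φ = arcsin(-0.41116371) = -24.277958°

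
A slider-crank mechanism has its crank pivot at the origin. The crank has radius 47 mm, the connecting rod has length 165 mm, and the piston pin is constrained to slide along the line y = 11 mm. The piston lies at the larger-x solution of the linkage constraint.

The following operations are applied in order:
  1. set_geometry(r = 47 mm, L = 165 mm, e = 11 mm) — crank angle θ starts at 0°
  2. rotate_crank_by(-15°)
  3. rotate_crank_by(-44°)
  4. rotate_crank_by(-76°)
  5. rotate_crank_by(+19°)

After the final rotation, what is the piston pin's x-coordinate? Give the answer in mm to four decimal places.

set_geometry: r = 47 mm, L = 165 mm, e = 11 mm; θ ← 0°
rotate_crank_by(-15°): θ ← 0° -15° = -15°
rotate_crank_by(-44°): θ ← -15° -44° = -59°
rotate_crank_by(-76°): θ ← -59° -76° = -135°
rotate_crank_by(+19°): θ ← -135° +19° = -116°
crank pin P = (r cos θ, r sin θ) = (-20.603444, -42.243320)
h = r sin θ − e = -42.243320 − 11 = -53.243320
x = r cos θ + √(L² − h²) = -20.603444 + √(27225.0 − 2834.8511) = -20.603444 + 156.173458 = 135.570014

135.5700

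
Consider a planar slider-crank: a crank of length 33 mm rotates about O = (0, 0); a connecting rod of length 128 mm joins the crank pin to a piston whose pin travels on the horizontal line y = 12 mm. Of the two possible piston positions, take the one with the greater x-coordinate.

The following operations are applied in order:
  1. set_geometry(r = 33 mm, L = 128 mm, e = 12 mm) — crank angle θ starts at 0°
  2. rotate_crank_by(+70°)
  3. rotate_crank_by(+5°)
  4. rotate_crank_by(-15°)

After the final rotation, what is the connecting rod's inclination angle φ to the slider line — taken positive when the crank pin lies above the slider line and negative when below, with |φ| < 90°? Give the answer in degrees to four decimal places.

7.4420

set_geometry: r = 33 mm, L = 128 mm, e = 12 mm; θ ← 0°
rotate_crank_by(+70°): θ ← 0° +70° = 70°
rotate_crank_by(+5°): θ ← 70° +5° = 75°
rotate_crank_by(-15°): θ ← 75° -15° = 60°
crank pin P = (r cos θ, r sin θ) = (16.500000, 28.578838)
h = r sin θ − e = 28.578838 − 12 = 16.578838
sin φ = h / L = 16.578838 / 128 = 0.12952217
φ = arcsin(0.12952217) = 7.441981°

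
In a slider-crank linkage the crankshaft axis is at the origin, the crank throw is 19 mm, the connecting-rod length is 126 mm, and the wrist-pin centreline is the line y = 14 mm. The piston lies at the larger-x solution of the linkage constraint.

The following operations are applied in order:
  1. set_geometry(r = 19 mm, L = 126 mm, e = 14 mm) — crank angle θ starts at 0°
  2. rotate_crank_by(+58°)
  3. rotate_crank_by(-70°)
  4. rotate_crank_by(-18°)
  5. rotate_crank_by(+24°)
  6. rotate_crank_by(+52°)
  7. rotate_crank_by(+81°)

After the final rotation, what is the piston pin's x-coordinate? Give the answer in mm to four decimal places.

set_geometry: r = 19 mm, L = 126 mm, e = 14 mm; θ ← 0°
rotate_crank_by(+58°): θ ← 0° +58° = 58°
rotate_crank_by(-70°): θ ← 58° -70° = -12°
rotate_crank_by(-18°): θ ← -12° -18° = -30°
rotate_crank_by(+24°): θ ← -30° +24° = -6°
rotate_crank_by(+52°): θ ← -6° +52° = 46°
rotate_crank_by(+81°): θ ← 46° +81° = 127°
crank pin P = (r cos θ, r sin θ) = (-11.434485, 15.174075)
h = r sin θ − e = 15.174075 − 14 = 1.174075
x = r cos θ + √(L² − h²) = -11.434485 + √(15876.0 − 1.3785) = -11.434485 + 125.994530 = 114.560044

114.5600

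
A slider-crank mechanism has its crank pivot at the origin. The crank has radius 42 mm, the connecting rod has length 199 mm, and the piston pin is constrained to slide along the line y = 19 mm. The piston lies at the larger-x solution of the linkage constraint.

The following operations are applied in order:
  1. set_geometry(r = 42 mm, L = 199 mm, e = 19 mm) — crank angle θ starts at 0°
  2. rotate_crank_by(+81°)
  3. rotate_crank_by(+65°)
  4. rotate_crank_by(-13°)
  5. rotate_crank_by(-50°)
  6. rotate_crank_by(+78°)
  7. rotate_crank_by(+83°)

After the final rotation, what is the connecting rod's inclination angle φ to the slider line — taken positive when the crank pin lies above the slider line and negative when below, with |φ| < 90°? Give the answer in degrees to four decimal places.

set_geometry: r = 42 mm, L = 199 mm, e = 19 mm; θ ← 0°
rotate_crank_by(+81°): θ ← 0° +81° = 81°
rotate_crank_by(+65°): θ ← 81° +65° = 146°
rotate_crank_by(-13°): θ ← 146° -13° = 133°
rotate_crank_by(-50°): θ ← 133° -50° = 83°
rotate_crank_by(+78°): θ ← 83° +78° = 161°
rotate_crank_by(+83°): θ ← 161° +83° = 244°
crank pin P = (r cos θ, r sin θ) = (-18.411588, -37.749350)
h = r sin θ − e = -37.749350 − 19 = -56.749350
sin φ = h / L = -56.749350 / 199 = -0.28517261
φ = arcsin(-0.28517261) = -16.569167°

-16.5692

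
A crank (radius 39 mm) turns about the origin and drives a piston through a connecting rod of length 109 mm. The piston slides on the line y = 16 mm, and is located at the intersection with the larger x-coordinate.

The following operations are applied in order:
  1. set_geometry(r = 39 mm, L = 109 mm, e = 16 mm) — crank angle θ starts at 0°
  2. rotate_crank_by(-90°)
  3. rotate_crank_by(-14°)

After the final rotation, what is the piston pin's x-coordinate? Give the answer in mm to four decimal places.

85.3389

set_geometry: r = 39 mm, L = 109 mm, e = 16 mm; θ ← 0°
rotate_crank_by(-90°): θ ← 0° -90° = -90°
rotate_crank_by(-14°): θ ← -90° -14° = -104°
crank pin P = (r cos θ, r sin θ) = (-9.434954, -37.841533)
h = r sin θ − e = -37.841533 − 16 = -53.841533
x = r cos θ + √(L² − h²) = -9.434954 + √(11881.0 − 2898.9107) = -9.434954 + 94.773885 = 85.338931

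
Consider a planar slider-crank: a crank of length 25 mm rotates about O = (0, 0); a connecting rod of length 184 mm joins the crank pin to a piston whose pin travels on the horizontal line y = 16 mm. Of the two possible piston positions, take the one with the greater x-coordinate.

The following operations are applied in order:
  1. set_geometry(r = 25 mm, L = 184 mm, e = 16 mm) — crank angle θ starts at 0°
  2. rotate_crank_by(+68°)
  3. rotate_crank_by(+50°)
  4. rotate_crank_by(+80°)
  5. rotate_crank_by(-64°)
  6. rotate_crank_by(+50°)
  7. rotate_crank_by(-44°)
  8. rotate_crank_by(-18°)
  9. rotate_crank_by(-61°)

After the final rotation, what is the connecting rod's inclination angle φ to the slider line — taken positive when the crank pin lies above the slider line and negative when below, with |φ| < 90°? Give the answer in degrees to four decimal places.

set_geometry: r = 25 mm, L = 184 mm, e = 16 mm; θ ← 0°
rotate_crank_by(+68°): θ ← 0° +68° = 68°
rotate_crank_by(+50°): θ ← 68° +50° = 118°
rotate_crank_by(+80°): θ ← 118° +80° = 198°
rotate_crank_by(-64°): θ ← 198° -64° = 134°
rotate_crank_by(+50°): θ ← 134° +50° = 184°
rotate_crank_by(-44°): θ ← 184° -44° = 140°
rotate_crank_by(-18°): θ ← 140° -18° = 122°
rotate_crank_by(-61°): θ ← 122° -61° = 61°
crank pin P = (r cos θ, r sin θ) = (12.120241, 21.865493)
h = r sin θ − e = 21.865493 − 16 = 5.865493
sin φ = h / L = 5.865493 / 184 = 0.03187768
φ = arcsin(0.03187768) = 1.826766°

1.8268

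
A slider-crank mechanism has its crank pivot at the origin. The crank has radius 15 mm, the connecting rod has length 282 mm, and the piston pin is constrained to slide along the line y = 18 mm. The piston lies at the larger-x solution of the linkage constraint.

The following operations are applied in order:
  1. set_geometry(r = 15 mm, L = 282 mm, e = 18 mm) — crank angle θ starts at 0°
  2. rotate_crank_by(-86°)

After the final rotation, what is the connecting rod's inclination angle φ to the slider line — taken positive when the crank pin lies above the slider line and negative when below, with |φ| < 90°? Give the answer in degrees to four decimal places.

set_geometry: r = 15 mm, L = 282 mm, e = 18 mm; θ ← 0°
rotate_crank_by(-86°): θ ← 0° -86° = -86°
crank pin P = (r cos θ, r sin θ) = (1.046347, -14.963461)
h = r sin θ − e = -14.963461 − 18 = -32.963461
sin φ = h / L = -32.963461 / 282 = -0.11689170
φ = arcsin(-0.11689170) = -6.712748°

-6.7127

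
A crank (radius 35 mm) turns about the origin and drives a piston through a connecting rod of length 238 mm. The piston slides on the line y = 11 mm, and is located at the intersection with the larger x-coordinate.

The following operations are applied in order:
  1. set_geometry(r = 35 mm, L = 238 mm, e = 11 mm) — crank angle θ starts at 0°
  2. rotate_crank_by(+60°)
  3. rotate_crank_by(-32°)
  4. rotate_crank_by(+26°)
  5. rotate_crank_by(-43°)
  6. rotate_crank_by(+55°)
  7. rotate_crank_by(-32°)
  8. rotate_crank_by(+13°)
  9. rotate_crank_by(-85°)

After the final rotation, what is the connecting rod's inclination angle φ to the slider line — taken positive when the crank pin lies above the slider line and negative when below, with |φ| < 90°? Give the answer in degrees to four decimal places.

-7.8602

set_geometry: r = 35 mm, L = 238 mm, e = 11 mm; θ ← 0°
rotate_crank_by(+60°): θ ← 0° +60° = 60°
rotate_crank_by(-32°): θ ← 60° -32° = 28°
rotate_crank_by(+26°): θ ← 28° +26° = 54°
rotate_crank_by(-43°): θ ← 54° -43° = 11°
rotate_crank_by(+55°): θ ← 11° +55° = 66°
rotate_crank_by(-32°): θ ← 66° -32° = 34°
rotate_crank_by(+13°): θ ← 34° +13° = 47°
rotate_crank_by(-85°): θ ← 47° -85° = -38°
crank pin P = (r cos θ, r sin θ) = (27.580376, -21.548152)
h = r sin θ − e = -21.548152 − 11 = -32.548152
sin φ = h / L = -32.548152 / 238 = -0.13675694
φ = arcsin(-0.13675694) = -7.860227°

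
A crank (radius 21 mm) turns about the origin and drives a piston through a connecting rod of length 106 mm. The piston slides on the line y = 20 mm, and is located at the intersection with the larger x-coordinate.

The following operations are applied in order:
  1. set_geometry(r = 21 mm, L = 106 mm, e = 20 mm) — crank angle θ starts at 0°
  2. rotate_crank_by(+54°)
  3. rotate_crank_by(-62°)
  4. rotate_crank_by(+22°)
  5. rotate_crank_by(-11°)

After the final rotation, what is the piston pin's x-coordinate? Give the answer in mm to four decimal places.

125.2725

set_geometry: r = 21 mm, L = 106 mm, e = 20 mm; θ ← 0°
rotate_crank_by(+54°): θ ← 0° +54° = 54°
rotate_crank_by(-62°): θ ← 54° -62° = -8°
rotate_crank_by(+22°): θ ← -8° +22° = 14°
rotate_crank_by(-11°): θ ← 14° -11° = 3°
crank pin P = (r cos θ, r sin θ) = (20.971220, 1.099055)
h = r sin θ − e = 1.099055 − 20 = -18.900945
x = r cos θ + √(L² − h²) = 20.971220 + √(11236.0 − 357.2457) = 20.971220 + 104.301267 = 125.272487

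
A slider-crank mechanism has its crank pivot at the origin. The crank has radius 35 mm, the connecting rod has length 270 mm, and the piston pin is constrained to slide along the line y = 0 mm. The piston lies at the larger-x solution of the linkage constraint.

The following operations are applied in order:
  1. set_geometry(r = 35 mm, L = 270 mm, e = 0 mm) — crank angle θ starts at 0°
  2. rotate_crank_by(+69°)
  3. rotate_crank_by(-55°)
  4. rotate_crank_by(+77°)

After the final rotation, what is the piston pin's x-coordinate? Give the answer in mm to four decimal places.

267.1117

set_geometry: r = 35 mm, L = 270 mm, e = 0 mm; θ ← 0°
rotate_crank_by(+69°): θ ← 0° +69° = 69°
rotate_crank_by(-55°): θ ← 69° -55° = 14°
rotate_crank_by(+77°): θ ← 14° +77° = 91°
crank pin P = (r cos θ, r sin θ) = (-0.610834, 34.994669)
h = r sin θ − e = 34.994669 − 0 = 34.994669
x = r cos θ + √(L² − h²) = -0.610834 + √(72900.0 − 1224.6269) = -0.610834 + 267.722567 = 267.111733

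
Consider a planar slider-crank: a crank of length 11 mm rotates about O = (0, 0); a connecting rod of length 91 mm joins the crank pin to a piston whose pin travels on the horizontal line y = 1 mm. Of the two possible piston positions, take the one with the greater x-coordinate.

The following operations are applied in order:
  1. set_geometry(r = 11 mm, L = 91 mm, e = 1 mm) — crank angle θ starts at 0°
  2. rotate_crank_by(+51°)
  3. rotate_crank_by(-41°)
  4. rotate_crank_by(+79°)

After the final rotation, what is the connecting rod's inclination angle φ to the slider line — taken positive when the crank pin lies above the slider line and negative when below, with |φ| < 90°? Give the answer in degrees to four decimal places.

set_geometry: r = 11 mm, L = 91 mm, e = 1 mm; θ ← 0°
rotate_crank_by(+51°): θ ← 0° +51° = 51°
rotate_crank_by(-41°): θ ← 51° -41° = 10°
rotate_crank_by(+79°): θ ← 10° +79° = 89°
crank pin P = (r cos θ, r sin θ) = (0.191976, 10.998325)
h = r sin θ − e = 10.998325 − 1 = 9.998325
sin φ = h / L = 9.998325 / 91 = 0.10987170
φ = arcsin(0.10987170) = 6.307920°

6.3079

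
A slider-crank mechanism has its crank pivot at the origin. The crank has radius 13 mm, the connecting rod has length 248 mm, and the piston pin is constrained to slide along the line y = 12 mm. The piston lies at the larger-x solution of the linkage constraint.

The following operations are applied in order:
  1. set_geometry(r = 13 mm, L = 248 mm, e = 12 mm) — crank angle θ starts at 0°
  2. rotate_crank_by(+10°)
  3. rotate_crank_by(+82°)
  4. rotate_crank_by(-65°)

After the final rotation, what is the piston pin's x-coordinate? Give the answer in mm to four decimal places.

set_geometry: r = 13 mm, L = 248 mm, e = 12 mm; θ ← 0°
rotate_crank_by(+10°): θ ← 0° +10° = 10°
rotate_crank_by(+82°): θ ← 10° +82° = 92°
rotate_crank_by(-65°): θ ← 92° -65° = 27°
crank pin P = (r cos θ, r sin θ) = (11.583085, 5.901876)
h = r sin θ − e = 5.901876 − 12 = -6.098124
x = r cos θ + √(L² − h²) = 11.583085 + √(61504.0 − 37.1871) = 11.583085 + 247.925015 = 259.508099

259.5081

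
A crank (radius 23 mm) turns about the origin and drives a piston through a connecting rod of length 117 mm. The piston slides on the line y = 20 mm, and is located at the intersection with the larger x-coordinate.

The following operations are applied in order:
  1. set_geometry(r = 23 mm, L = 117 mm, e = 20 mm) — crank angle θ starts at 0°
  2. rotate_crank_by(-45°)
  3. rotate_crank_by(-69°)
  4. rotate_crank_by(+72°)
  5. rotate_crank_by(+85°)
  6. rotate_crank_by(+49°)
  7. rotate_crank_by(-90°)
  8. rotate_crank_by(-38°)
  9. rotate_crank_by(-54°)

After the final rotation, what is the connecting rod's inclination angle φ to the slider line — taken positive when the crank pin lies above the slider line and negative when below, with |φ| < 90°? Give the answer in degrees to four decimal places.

-21.5628

set_geometry: r = 23 mm, L = 117 mm, e = 20 mm; θ ← 0°
rotate_crank_by(-45°): θ ← 0° -45° = -45°
rotate_crank_by(-69°): θ ← -45° -69° = -114°
rotate_crank_by(+72°): θ ← -114° +72° = -42°
rotate_crank_by(+85°): θ ← -42° +85° = 43°
rotate_crank_by(+49°): θ ← 43° +49° = 92°
rotate_crank_by(-90°): θ ← 92° -90° = 2°
rotate_crank_by(-38°): θ ← 2° -38° = -36°
rotate_crank_by(-54°): θ ← -36° -54° = -90°
crank pin P = (r cos θ, r sin θ) = (0.000000, -23.000000)
h = r sin θ − e = -23.000000 − 20 = -43.000000
sin φ = h / L = -43.000000 / 117 = -0.36752137
φ = arcsin(-0.36752137) = -21.562835°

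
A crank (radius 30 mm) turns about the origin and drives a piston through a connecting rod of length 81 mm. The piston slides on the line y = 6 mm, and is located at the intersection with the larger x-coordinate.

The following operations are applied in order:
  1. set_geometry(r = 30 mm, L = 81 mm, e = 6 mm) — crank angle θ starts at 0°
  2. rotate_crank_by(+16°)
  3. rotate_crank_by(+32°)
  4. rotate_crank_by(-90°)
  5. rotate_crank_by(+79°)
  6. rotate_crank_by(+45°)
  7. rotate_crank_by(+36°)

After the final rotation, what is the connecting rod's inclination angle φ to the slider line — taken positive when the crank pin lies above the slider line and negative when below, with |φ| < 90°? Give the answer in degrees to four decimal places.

14.6518

set_geometry: r = 30 mm, L = 81 mm, e = 6 mm; θ ← 0°
rotate_crank_by(+16°): θ ← 0° +16° = 16°
rotate_crank_by(+32°): θ ← 16° +32° = 48°
rotate_crank_by(-90°): θ ← 48° -90° = -42°
rotate_crank_by(+79°): θ ← -42° +79° = 37°
rotate_crank_by(+45°): θ ← 37° +45° = 82°
rotate_crank_by(+36°): θ ← 82° +36° = 118°
crank pin P = (r cos θ, r sin θ) = (-14.084147, 26.488428)
h = r sin θ − e = 26.488428 − 6 = 20.488428
sin φ = h / L = 20.488428 / 81 = 0.25294355
φ = arcsin(0.25294355) = 14.651765°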